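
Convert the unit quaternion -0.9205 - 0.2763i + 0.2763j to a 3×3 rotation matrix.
[[0.8473, -0.1527, -0.5087], [-0.1527, 0.8473, -0.5087], [0.5087, 0.5087, 0.6946]]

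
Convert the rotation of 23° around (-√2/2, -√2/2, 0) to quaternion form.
0.9799 - 0.141i - 0.141j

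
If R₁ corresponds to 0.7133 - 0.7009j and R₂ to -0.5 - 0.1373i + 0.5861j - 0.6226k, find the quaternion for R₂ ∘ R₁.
0.0541 - 0.5343i + 0.7685j - 0.3479k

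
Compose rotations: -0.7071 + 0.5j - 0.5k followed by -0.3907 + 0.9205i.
0.2763 - 0.6509i + 0.2649j + 0.6556k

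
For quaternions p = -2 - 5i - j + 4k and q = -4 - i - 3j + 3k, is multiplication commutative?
No: pq = -12 + 31i + 21j - 8k ≠ -12 + 13i - j - 36k = qp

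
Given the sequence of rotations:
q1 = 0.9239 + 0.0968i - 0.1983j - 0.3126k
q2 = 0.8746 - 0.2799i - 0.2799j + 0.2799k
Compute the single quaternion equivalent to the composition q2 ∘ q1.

q2 · q1 = 0.8671 - 0.0309i - 0.4924j + 0.0678k
0.8671 - 0.0309i - 0.4924j + 0.0678k


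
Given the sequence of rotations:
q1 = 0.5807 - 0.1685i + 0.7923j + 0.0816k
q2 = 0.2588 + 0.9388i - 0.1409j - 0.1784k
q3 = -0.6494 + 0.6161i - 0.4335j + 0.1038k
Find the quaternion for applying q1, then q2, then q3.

q2 · q1 = 0.4347 + 0.6314i + 0.0767j + 0.6376k
q3 · q2 · q1 = -0.7042 - 0.4266i - 0.5655j - 0.048k
-0.7042 - 0.4266i - 0.5655j - 0.048k


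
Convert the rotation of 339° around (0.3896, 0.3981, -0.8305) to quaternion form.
-0.9833 + 0.071i + 0.0725j - 0.1513k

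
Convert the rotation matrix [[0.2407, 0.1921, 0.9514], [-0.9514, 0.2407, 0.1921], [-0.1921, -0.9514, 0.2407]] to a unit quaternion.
0.6561 - 0.4357i + 0.4357j - 0.4357k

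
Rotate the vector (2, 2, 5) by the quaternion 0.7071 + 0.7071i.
(2, -5, 2)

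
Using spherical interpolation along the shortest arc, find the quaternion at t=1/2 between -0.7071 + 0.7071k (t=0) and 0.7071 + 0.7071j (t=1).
-0.8165 - 0.4082j + 0.4082k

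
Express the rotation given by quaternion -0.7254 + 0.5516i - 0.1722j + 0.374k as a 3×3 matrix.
[[0.6609, 0.3526, 0.6624], [-0.7326, 0.1117, 0.6715], [0.1628, -0.9291, 0.3322]]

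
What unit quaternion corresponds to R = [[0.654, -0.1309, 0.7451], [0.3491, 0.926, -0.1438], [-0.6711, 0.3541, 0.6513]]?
0.8988 + 0.1385i + 0.3939j + 0.1335k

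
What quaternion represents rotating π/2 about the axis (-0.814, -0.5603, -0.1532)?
0.7071 - 0.5756i - 0.3962j - 0.1083k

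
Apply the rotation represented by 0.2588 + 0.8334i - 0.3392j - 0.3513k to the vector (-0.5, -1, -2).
(1.644, 1.396, 0.774)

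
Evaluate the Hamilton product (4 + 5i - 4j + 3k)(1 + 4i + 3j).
-4 + 12i + 20j + 34k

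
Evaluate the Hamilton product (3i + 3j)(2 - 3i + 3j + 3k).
15i - 3j + 18k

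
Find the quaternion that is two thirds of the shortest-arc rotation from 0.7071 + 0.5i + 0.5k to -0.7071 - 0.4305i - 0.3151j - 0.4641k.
0.7155 + 0.4592i + 0.2122j + 0.4818k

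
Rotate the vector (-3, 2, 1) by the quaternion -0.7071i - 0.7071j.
(2, -3, -1)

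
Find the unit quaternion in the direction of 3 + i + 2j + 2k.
0.7071 + 0.2357i + 0.4714j + 0.4714k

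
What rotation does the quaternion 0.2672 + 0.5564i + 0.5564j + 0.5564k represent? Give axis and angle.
axis = (√3/3, √3/3, √3/3), θ = 149°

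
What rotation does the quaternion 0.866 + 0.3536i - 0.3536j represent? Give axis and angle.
axis = (√2/2, -√2/2, 0), θ = π/3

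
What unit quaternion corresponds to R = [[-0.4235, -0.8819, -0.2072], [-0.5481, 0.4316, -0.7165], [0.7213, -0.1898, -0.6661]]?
-0.2924 - 0.4503i + 0.7939j - 0.2854k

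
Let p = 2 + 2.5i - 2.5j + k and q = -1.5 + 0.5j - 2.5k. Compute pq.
0.75 + 2i + 11j - 5.25k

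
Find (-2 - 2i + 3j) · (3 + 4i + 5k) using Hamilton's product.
2 + i + 19j - 22k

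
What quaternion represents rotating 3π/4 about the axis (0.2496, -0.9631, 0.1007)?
0.3827 + 0.2306i - 0.8898j + 0.093k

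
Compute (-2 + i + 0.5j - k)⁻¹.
-0.32 - 0.16i - 0.08j + 0.16k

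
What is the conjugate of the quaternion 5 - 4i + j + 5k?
5 + 4i - j - 5k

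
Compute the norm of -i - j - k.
√3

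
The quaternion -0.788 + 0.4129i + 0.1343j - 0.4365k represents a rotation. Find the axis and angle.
axis = (0.6706, 0.2181, -0.709), θ = 284°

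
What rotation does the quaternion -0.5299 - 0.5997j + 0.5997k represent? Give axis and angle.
axis = (0, -√2/2, √2/2), θ = 244°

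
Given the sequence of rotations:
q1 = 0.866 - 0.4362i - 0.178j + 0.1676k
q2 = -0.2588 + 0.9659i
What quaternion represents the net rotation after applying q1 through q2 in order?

q2 · q1 = 0.1972 + 0.9494i - 0.1158j - 0.2153k
0.1972 + 0.9494i - 0.1158j - 0.2153k


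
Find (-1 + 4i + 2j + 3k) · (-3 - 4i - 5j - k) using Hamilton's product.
32 + 5i - 9j - 20k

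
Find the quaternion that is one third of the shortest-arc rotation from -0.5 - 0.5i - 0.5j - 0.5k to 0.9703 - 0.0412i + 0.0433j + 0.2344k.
-0.7304 - 0.3463i - 0.3784j - 0.451k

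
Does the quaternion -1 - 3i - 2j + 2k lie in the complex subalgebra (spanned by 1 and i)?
No. The quaternion -1 - 3i - 2j + 2k has j-coefficient y = -2 and k-coefficient z = 2, not both zero, so it does not lie in the complex subalgebra spanned by 1 and i.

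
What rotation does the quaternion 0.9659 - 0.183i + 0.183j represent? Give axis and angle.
axis = (-√2/2, √2/2, 0), θ = π/6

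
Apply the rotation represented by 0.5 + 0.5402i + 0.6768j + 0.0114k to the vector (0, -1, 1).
(-0.031, -0.941, -1.055)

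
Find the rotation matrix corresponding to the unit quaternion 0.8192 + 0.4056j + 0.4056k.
[[0.342, -0.6645, 0.6645], [0.6645, 0.671, 0.329], [-0.6645, 0.329, 0.671]]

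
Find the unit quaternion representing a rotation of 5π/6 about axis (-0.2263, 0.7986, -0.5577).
0.2588 - 0.2186i + 0.7714j - 0.5387k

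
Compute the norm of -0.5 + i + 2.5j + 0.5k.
2.784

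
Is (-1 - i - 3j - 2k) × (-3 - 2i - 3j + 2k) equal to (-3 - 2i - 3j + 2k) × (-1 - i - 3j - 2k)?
No: pq = -4 - 7i + 18j + k ≠ -4 + 17i + 6j + 7k = qp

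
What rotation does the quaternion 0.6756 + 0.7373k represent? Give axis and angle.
axis = (0, 0, 1), θ = 95°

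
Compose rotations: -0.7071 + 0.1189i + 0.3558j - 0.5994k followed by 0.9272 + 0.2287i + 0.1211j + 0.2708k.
-0.5636 - 0.2204i + 0.4135j - 0.6803k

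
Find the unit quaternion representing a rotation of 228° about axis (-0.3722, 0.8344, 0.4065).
-0.4067 - 0.34i + 0.7623j + 0.3714k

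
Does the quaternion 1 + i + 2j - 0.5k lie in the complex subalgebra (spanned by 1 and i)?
No. The quaternion 1 + i + 2j - 0.5k has j-coefficient y = 2 and k-coefficient z = -0.5, not both zero, so it does not lie in the complex subalgebra spanned by 1 and i.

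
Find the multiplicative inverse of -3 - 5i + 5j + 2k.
-0.0476 + 0.0794i - 0.0794j - 0.0317k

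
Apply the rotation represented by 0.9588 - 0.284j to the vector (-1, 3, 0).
(-0.839, 3, -0.545)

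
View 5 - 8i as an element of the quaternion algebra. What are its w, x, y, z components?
5 - 8i + 0j + 0k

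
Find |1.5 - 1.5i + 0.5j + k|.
2.398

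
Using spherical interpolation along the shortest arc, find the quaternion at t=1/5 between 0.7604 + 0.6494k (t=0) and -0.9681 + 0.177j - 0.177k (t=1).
0.8232 - 0.0372j + 0.5665k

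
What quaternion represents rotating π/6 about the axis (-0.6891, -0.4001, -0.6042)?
0.9659 - 0.1784i - 0.1036j - 0.1564k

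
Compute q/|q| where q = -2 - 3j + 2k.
-0.4851 - 0.7276j + 0.4851k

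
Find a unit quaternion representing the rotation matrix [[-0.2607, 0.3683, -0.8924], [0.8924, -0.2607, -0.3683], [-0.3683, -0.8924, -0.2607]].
0.2334 - 0.5614i - 0.5614j + 0.5614k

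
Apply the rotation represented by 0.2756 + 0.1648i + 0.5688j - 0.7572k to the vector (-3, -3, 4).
(0.823, -2.516, 5.195)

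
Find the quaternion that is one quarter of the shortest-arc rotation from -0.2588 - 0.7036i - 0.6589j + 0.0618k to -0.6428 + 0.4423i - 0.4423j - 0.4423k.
-0.4607 - 0.4697i - 0.746j - 0.103k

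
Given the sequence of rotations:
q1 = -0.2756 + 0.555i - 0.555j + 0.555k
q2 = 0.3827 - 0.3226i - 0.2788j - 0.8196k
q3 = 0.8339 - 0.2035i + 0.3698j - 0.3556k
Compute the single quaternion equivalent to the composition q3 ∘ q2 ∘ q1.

q2 · q1 = 0.3737 - 0.3083i - 0.4114j + 0.7721k
q3 · q2 · q1 = 0.6756 - 0.1939i + 0.0619j + 0.7087k
0.6756 - 0.1939i + 0.0619j + 0.7087k


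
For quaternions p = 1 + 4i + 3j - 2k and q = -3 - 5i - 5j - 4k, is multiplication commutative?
No: pq = 24 - 39i + 12j - 3k ≠ 24 + 5i - 40j + 7k = qp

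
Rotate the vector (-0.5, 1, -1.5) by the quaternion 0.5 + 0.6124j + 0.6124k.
(-1.281, -1.181, 0.681)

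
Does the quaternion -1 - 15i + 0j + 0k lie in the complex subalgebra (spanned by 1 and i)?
Yes. The quaternion -1 - 15i has j- and k-coefficients y = z = 0, so it lies in the complex subalgebra spanned by 1 and i.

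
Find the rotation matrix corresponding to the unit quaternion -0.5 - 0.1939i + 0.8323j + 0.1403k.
[[-0.4248, -0.1825, -0.8867], [-0.4631, 0.8854, 0.0396], [0.7779, 0.4274, -0.4606]]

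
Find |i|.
1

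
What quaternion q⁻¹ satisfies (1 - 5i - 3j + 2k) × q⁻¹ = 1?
0.0256 + 0.1282i + 0.0769j - 0.0513k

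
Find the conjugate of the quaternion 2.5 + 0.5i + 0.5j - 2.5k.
2.5 - 0.5i - 0.5j + 2.5k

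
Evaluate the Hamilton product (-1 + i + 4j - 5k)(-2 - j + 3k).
21 + 5i - 10j + 6k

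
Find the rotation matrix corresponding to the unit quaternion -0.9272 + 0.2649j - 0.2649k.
[[0.7193, -0.4912, -0.4912], [0.4912, 0.8597, -0.1403], [0.4912, -0.1403, 0.8597]]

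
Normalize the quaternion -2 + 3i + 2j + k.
-0.4714 + 0.7071i + 0.4714j + 0.2357k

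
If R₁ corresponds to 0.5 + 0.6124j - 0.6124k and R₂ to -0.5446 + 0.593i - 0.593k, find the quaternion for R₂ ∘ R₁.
-0.6355 + 0.6597i + 0.0296j + 0.4002k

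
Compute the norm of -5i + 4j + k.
√42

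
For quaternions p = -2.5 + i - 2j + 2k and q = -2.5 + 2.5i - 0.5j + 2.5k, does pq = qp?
No: pq = -2.25 - 12.75i + 8.75j - 6.75k ≠ -2.25 - 4.75i + 3.75j - 15.75k = qp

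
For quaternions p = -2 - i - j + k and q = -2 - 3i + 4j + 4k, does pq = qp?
No: pq = 1 - 5j - 17k ≠ 1 + 16i - 7j - 3k = qp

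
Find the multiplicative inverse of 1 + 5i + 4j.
0.0238 - 0.119i - 0.0952j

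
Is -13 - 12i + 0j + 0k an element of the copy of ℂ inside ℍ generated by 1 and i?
Yes. The quaternion -13 - 12i has j- and k-coefficients y = z = 0, so it lies in the complex subalgebra spanned by 1 and i.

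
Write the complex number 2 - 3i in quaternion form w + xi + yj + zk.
2 - 3i + 0j + 0k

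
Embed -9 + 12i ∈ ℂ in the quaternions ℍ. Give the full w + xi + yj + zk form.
-9 + 12i + 0j + 0k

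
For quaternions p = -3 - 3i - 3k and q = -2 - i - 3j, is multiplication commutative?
No: pq = 3 + 12j + 15k ≠ 3 + 18i + 6j - 3k = qp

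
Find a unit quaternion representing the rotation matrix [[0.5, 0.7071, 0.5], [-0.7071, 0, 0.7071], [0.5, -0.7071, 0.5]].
0.7071 - 0.5i - 0.5k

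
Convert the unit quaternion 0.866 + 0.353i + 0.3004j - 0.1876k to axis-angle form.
axis = (0.7059, 0.6007, -0.3752), θ = π/3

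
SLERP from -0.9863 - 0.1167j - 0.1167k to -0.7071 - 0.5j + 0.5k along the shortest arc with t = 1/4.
-0.972 - 0.2303j + 0.0466k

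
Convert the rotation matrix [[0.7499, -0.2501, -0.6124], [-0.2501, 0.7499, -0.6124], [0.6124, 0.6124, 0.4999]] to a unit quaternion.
0.866 + 0.3536i - 0.3536j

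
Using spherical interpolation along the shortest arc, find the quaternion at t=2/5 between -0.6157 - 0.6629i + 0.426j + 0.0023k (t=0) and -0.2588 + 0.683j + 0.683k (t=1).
-0.5476 - 0.4563i + 0.6199j + 0.3282k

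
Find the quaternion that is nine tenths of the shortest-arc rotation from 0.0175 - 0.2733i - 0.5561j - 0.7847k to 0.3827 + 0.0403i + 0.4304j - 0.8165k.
0.3631 + 0.0035i + 0.3356j - 0.8692k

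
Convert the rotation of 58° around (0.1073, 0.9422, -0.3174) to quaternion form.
0.8746 + 0.052i + 0.4568j - 0.1539k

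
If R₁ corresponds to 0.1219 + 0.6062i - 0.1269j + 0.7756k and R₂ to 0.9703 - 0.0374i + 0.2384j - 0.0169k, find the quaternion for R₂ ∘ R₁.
0.1843 + 0.7664i - 0.0753j + 0.6107k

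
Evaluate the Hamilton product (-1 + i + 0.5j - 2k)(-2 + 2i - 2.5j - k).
-0.75 - 9.5i - 1.5j + 1.5k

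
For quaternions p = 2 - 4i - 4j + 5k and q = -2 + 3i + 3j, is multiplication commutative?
No: pq = 20 - i + 29j - 10k ≠ 20 + 29i - j - 10k = qp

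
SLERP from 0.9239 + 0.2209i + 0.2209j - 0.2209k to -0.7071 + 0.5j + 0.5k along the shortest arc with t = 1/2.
0.8969 + 0.1215i - 0.1535j - 0.3964k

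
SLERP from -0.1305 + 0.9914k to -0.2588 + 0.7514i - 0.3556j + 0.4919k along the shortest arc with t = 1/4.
-0.1828 + 0.2226i - 0.1053j + 0.9518k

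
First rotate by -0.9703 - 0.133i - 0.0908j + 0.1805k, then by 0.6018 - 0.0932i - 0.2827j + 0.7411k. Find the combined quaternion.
-0.7558 + 0.0267i + 0.1379j - 0.6396k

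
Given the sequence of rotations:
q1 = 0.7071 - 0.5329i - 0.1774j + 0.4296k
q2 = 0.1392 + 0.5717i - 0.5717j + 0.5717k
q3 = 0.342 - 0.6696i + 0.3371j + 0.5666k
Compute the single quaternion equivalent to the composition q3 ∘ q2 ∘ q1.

q2 · q1 = 0.0561 + 0.1859i - 0.9792j + 0.058k
q3 · q2 · q1 = 0.4409 + 0.6004i - 0.1718j + 0.6446k
0.4409 + 0.6004i - 0.1718j + 0.6446k


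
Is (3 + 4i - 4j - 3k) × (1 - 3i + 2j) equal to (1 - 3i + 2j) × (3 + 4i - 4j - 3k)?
No: pq = 23 + i + 11j - 7k ≠ 23 - 11i - 7j + k = qp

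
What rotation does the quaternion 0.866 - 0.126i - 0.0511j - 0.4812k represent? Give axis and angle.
axis = (-0.252, -0.1022, -0.9623), θ = π/3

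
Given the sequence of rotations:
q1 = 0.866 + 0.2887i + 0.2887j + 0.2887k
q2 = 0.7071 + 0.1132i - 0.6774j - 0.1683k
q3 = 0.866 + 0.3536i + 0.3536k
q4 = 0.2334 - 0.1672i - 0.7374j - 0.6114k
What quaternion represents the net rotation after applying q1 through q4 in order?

q2 · q1 = 0.8238 + 0.1552i - 0.4638j + 0.2866k
q3 · q2 · q1 = 0.5572 + 0.5897i - 0.4481j + 0.3755k
q4 · q3 · q2 · q1 = 0.1278 - 0.5064i - 0.8132j + 0.2567k
0.1278 - 0.5064i - 0.8132j + 0.2567k


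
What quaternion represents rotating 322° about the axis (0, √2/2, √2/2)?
-0.9455 + 0.2302j + 0.2302k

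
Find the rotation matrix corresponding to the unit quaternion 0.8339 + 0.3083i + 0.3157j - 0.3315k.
[[0.5809, 0.7475, 0.3221], [-0.3582, 0.5901, -0.7235], [-0.7309, 0.3049, 0.6106]]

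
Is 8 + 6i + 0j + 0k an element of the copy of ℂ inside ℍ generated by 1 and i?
Yes. The quaternion 8 + 6i has j- and k-coefficients y = z = 0, so it lies in the complex subalgebra spanned by 1 and i.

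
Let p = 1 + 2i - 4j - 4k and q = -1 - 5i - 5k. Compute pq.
-11 + 13i + 34j - 21k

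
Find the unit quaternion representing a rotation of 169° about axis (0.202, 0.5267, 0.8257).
0.0958 + 0.2011i + 0.5243j + 0.8219k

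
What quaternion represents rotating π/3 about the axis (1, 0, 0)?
0.866 + 0.5i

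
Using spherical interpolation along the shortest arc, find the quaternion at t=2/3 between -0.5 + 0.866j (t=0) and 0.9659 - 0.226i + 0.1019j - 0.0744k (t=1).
-0.9429 + 0.1724i + 0.2792j + 0.0568k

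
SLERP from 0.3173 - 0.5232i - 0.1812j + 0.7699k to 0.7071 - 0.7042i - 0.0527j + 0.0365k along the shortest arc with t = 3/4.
0.6532 - 0.7094i - 0.0934j + 0.2476k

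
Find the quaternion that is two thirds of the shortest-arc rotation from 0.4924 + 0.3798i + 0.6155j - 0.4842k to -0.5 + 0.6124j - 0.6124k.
-0.1779 + 0.1544i + 0.7134j - 0.66k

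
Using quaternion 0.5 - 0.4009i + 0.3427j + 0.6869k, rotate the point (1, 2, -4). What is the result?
(-1.27, -3.605, -2.528)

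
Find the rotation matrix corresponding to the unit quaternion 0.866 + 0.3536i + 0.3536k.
[[0.7499, -0.6124, 0.2501], [0.6124, 0.4999, -0.6124], [0.2501, 0.6124, 0.7499]]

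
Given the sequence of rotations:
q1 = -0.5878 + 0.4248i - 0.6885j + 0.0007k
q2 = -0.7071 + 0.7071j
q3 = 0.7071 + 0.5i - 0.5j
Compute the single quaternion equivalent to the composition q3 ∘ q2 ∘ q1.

q2 · q1 = 0.9025 - 0.2999i + 0.0712j - 0.3009k
q3 · q2 · q1 = 0.8237 + 0.3896i - 0.2505j - 0.3271k
0.8237 + 0.3896i - 0.2505j - 0.3271k


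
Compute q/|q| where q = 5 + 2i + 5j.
0.6804 + 0.2722i + 0.6804j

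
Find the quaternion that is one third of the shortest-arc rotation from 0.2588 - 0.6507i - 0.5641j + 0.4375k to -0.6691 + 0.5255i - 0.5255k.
0.4233 - 0.6462i - 0.3956j + 0.4967k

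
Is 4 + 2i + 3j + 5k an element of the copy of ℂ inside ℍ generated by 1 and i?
No. The quaternion 4 + 2i + 3j + 5k has j-coefficient y = 3 and k-coefficient z = 5, not both zero, so it does not lie in the complex subalgebra spanned by 1 and i.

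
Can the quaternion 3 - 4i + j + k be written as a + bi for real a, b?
No. The quaternion 3 - 4i + j + k has j-coefficient y = 1 and k-coefficient z = 1, not both zero, so it does not lie in the complex subalgebra spanned by 1 and i.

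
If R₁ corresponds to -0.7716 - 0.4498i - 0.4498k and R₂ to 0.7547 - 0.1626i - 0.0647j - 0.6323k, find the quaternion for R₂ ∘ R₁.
-0.9399 - 0.1849i + 0.2612j + 0.1193k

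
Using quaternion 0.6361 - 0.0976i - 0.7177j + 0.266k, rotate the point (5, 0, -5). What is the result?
(3.966, 3.681, 4.552)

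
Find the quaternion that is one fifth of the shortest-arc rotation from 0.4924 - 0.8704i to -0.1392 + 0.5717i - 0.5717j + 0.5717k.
0.4506 - 0.8725i + 0.1336j - 0.1336k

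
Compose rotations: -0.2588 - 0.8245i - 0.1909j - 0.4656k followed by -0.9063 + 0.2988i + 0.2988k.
0.62 + 0.727i + 0.0658j + 0.2876k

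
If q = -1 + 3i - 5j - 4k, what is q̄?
-1 - 3i + 5j + 4k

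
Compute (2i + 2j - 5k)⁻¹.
-0.0606i - 0.0606j + 0.1515k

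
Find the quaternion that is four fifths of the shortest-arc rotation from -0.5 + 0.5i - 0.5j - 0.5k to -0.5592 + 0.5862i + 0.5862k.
-0.6319 + 0.656i - 0.1326j + 0.3908k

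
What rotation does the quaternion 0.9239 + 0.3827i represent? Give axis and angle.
axis = (1, 0, 0), θ = π/4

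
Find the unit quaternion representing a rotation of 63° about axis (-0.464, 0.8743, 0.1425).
0.8526 - 0.2424i + 0.4568j + 0.0745k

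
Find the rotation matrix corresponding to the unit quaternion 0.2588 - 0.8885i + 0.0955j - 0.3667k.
[[0.7128, 0.0201, 0.7011], [-0.3595, -0.8478, 0.3898], [0.6022, -0.5299, -0.5971]]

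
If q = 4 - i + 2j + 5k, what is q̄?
4 + i - 2j - 5k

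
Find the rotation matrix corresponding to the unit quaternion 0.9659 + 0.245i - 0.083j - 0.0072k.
[[0.9861, -0.0268, -0.1639], [-0.0546, 0.8798, -0.4721], [0.1568, 0.4745, 0.8662]]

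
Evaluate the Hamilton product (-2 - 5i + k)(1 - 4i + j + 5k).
-27 + 2i + 19j - 14k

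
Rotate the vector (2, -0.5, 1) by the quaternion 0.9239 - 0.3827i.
(2, 0.354, 1.061)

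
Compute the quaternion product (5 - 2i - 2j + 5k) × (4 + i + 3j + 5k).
3 - 28i + 22j + 41k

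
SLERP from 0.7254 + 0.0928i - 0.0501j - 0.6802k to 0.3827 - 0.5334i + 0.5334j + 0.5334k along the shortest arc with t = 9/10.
-0.2669 + 0.5291i - 0.523j - 0.6126k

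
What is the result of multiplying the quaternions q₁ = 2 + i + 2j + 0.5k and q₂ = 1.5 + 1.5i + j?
-0.5 + 4i + 5.75j - 1.25k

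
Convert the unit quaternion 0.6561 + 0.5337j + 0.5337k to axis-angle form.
axis = (0, √2/2, √2/2), θ = 98°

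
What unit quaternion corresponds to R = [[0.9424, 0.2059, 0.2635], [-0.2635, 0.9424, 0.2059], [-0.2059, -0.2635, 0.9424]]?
0.9782 - 0.12i + 0.12j - 0.12k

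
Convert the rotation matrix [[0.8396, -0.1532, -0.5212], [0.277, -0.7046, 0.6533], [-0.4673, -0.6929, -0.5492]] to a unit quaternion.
-0.3827 + 0.8794i + 0.0352j - 0.281k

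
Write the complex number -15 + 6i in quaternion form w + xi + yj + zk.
-15 + 6i + 0j + 0k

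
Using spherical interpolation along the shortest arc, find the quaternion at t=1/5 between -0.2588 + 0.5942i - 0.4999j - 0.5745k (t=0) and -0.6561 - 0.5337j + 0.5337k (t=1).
-0.4265 + 0.5476i - 0.6136j - 0.3765k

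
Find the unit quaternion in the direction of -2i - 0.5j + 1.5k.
-0.7845i - 0.1961j + 0.5883k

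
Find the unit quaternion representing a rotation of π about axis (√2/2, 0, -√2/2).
0.7071i - 0.7071k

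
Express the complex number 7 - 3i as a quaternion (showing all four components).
7 - 3i + 0j + 0k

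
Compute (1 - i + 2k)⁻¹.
0.1667 + 0.1667i - 0.3333k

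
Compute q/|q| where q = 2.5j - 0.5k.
0.9806j - 0.1961k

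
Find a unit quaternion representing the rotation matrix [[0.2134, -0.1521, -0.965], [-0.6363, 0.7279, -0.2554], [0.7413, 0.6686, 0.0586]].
0.7071 + 0.3267i - 0.6033j - 0.1712k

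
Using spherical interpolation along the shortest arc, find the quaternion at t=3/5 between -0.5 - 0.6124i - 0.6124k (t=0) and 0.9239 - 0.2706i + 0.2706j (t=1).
-0.9225 - 0.1163i - 0.1956j - 0.3119k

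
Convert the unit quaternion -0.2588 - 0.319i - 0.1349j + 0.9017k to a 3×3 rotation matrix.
[[-0.6625, 0.5528, -0.5055], [-0.3807, -0.8296, -0.4084], [-0.6451, -0.0782, 0.7601]]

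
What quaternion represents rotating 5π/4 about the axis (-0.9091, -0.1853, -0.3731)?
-0.3827 - 0.8399i - 0.1712j - 0.3447k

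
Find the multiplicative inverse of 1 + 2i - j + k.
0.1429 - 0.2857i + 0.1429j - 0.1429k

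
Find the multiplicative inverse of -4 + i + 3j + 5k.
-0.0784 - 0.0196i - 0.0588j - 0.098k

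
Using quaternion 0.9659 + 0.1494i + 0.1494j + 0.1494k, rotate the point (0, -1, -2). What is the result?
(-0.423, -0.423, -2.155)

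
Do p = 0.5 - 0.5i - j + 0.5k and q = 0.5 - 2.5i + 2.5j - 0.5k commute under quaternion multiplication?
No: pq = 1.75 - 2.25i - 0.75j - 3.75k ≠ 1.75 - 0.75i + 2.25j + 3.75k = qp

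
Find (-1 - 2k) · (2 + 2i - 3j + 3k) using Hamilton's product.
4 - 8i - j - 7k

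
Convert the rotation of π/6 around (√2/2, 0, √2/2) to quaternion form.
0.9659 + 0.183i + 0.183k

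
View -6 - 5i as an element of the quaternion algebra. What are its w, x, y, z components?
-6 - 5i + 0j + 0k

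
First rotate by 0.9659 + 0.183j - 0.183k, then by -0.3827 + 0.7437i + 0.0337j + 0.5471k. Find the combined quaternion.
-0.2757 + 0.6121i + 0.0986j + 0.7346k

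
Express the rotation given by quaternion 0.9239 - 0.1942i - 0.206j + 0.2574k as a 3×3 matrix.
[[0.7826, -0.3956, -0.4806], [0.5556, 0.7921, 0.2528], [0.2807, -0.4649, 0.8397]]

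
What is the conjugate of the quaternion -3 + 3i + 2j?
-3 - 3i - 2j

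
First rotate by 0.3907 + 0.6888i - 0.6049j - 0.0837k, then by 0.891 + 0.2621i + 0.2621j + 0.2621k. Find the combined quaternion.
0.3481 + 0.8527i - 0.2341j - 0.3113k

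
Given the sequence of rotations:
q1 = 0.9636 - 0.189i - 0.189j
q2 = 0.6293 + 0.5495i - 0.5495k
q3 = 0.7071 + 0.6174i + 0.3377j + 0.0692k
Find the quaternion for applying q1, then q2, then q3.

q2 · q1 = 0.7102 + 0.3067i - 0.0151j - 0.6334k
q3 · q2 · q1 = 0.3618 + 0.4425i + 0.6414j - 0.5116k
0.3618 + 0.4425i + 0.6414j - 0.5116k


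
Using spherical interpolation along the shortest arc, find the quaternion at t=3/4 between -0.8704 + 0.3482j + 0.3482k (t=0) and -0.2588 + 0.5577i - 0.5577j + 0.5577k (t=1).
-0.5191 + 0.484i - 0.3662j + 0.6018k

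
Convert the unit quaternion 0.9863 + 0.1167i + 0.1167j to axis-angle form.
axis = (√2/2, √2/2, 0), θ = 19°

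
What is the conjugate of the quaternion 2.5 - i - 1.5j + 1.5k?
2.5 + i + 1.5j - 1.5k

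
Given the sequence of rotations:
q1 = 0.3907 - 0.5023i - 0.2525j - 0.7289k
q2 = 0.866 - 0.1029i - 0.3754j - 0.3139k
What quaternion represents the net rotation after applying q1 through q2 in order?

q2 · q1 = -0.0369 - 0.2808i - 0.2827j - 0.9164k
-0.0369 - 0.2808i - 0.2827j - 0.9164k


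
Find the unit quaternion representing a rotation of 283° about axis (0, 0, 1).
-0.7826 + 0.6225k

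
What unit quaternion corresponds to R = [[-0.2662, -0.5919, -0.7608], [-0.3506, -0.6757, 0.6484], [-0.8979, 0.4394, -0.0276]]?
0.0872 - 0.5994i + 0.3931j + 0.6918k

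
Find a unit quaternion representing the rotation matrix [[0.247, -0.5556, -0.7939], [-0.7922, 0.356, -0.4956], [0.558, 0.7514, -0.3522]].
0.5592 + 0.5575i - 0.6044j - 0.1058k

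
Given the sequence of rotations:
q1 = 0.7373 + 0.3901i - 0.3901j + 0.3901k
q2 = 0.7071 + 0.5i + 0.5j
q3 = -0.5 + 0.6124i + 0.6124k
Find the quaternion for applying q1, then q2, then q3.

q2 · q1 = 0.5213 + 0.8395i - 0.1022j - 0.1143k
q3 · q2 · q1 = -0.7048 - 0.0379i + 0.6352j + 0.3138k
-0.7048 - 0.0379i + 0.6352j + 0.3138k


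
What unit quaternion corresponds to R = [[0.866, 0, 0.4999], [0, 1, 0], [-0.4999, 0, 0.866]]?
0.9659 + 0.2588j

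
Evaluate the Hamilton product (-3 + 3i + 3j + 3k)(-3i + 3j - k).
3 - 3i - 15j + 21k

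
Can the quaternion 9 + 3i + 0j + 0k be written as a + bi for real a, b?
Yes. The quaternion 9 + 3i has j- and k-coefficients y = z = 0, so it lies in the complex subalgebra spanned by 1 and i.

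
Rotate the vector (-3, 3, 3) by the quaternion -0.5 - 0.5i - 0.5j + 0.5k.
(3, -3, 3)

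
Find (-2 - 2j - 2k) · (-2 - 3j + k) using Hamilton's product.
-8i + 10j + 2k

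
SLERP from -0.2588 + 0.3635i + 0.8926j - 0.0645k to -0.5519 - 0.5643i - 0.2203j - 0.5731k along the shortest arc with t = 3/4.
0.3917 + 0.6133i + 0.4938j + 0.4759k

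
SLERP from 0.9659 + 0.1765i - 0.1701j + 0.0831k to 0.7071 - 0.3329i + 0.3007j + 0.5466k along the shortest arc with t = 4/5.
0.8165 - 0.24i + 0.2143j + 0.4793k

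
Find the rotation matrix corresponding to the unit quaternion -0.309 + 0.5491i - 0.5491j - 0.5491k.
[[-0.206, -0.9424, -0.2637], [-0.2637, -0.206, 0.9424], [-0.9424, 0.2637, -0.206]]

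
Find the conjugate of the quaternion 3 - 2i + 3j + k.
3 + 2i - 3j - k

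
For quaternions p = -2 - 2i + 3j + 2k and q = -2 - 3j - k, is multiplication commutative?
No: pq = 15 + 7i - 2j + 4k ≠ 15 + i + 2j - 8k = qp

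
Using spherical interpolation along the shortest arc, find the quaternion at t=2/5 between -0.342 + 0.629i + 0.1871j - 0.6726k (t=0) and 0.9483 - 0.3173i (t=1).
-0.672 + 0.5717i + 0.1261j - 0.4534k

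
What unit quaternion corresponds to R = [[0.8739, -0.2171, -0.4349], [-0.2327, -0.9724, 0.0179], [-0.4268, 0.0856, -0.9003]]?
0.0175 + 0.9678i - 0.1162j - 0.2226k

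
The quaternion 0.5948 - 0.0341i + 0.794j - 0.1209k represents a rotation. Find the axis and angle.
axis = (-0.0424, 0.9877, -0.1504), θ = 107°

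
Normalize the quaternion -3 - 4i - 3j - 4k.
-0.4243 - 0.5657i - 0.4243j - 0.5657k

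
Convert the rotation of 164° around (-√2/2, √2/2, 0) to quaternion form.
0.1392 - 0.7002i + 0.7002j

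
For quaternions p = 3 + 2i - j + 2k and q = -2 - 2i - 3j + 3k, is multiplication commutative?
No: pq = -11 - 7i - 17j - 3k ≠ -11 - 13i + 3j + 13k = qp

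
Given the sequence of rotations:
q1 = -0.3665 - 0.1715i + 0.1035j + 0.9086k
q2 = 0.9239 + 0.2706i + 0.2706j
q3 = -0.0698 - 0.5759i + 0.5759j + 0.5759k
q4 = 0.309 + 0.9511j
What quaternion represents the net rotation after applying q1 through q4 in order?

q2 · q1 = -0.3202 - 0.0118i - 0.2494j + 0.9139k
q3 · q2 · q1 = -0.3671 + 0.8552i + 0.3525j - 0.0978k
q4 · q3 · q2 · q1 = -0.4487 + 0.1712i - 0.2402j - 0.8436k
-0.4487 + 0.1712i - 0.2402j - 0.8436k


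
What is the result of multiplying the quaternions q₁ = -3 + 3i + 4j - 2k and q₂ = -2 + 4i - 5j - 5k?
4 - 48i + 14j - 12k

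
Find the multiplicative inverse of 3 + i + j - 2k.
0.2 - 0.0667i - 0.0667j + 0.1333k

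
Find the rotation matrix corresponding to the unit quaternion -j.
[[-1, 0, 0], [0, 1, 0], [0, 0, -1]]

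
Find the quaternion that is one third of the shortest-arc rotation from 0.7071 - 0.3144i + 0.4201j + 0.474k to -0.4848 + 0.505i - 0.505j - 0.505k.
0.6395 - 0.3822i + 0.4533j + 0.4895k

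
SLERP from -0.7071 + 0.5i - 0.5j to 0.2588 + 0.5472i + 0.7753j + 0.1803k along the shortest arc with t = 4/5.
-0.4163 - 0.3554i - 0.8214j - 0.1604k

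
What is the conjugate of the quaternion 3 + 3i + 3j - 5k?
3 - 3i - 3j + 5k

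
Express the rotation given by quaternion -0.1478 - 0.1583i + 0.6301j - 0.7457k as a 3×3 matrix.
[[-0.9062, -0.4199, 0.0498], [0.0209, -0.1623, -0.9865], [0.4223, -0.8929, 0.1558]]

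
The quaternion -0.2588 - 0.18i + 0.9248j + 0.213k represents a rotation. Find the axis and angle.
axis = (-0.1863, 0.9574, 0.2205), θ = 7π/6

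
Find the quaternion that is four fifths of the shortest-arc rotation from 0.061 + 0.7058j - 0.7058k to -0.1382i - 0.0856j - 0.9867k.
0.0139 - 0.1161i + 0.0885j - 0.9892k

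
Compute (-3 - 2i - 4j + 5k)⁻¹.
-0.0556 + 0.037i + 0.0741j - 0.0926k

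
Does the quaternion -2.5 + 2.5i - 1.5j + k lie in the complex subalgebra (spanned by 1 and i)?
No. The quaternion -2.5 + 2.5i - 1.5j + k has j-coefficient y = -1.5 and k-coefficient z = 1, not both zero, so it does not lie in the complex subalgebra spanned by 1 and i.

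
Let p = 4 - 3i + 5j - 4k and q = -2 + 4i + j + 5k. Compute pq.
19 + 51i - 7j + 5k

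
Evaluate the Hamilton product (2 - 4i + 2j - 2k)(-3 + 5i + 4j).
6 + 30i - 8j - 20k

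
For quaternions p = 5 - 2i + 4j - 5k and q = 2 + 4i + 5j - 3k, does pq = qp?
No: pq = -17 + 29i + 7j - 51k ≠ -17 + 3i + 59j + k = qp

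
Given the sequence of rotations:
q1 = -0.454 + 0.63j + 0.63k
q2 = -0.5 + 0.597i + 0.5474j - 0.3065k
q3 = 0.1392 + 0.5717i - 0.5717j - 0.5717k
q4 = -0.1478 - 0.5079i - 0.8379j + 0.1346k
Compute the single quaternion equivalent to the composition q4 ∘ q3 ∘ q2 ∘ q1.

q2 · q1 = 0.0752 + 0.2669i - 0.9396j + 0.2003k
q3 · q2 · q1 = -0.5648 - 0.5715i - 0.4409j - 0.3997k
q4 · q3 · q2 · q1 = -0.5224 + 0.7656i + 0.2585j - 0.2719k
-0.5224 + 0.7656i + 0.2585j - 0.2719k


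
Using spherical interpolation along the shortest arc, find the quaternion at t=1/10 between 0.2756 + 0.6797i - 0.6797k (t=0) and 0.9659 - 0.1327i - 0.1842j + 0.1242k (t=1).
0.4118 + 0.6434i - 0.0273j - 0.6447k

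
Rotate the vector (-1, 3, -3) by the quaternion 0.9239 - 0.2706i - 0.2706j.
(1.086, 0.914, -4.121)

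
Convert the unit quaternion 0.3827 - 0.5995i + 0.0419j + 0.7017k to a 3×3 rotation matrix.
[[0.0117, -0.5873, -0.8093], [0.4868, -0.7036, 0.5177], [-0.8734, -0.4001, 0.2777]]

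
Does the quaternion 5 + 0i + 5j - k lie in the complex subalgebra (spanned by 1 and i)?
No. The quaternion 5 + 5j - k has j-coefficient y = 5 and k-coefficient z = -1, not both zero, so it does not lie in the complex subalgebra spanned by 1 and i.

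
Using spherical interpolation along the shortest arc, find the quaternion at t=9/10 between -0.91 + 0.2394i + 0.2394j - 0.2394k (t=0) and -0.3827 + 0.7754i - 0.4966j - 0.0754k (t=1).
-0.4728 + 0.7585i - 0.437j - 0.1006k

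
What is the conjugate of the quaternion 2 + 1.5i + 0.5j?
2 - 1.5i - 0.5j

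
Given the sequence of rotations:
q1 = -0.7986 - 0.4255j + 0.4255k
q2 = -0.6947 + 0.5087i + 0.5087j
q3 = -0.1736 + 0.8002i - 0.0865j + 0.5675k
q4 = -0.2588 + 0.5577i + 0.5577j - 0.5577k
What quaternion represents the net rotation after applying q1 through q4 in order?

q2 · q1 = 0.7712 - 0.1898i - 0.3271j - 0.512k
q3 · q2 · q1 = 0.2803 + 0.88i + 0.2921j + 0.2484k
q4 · q3 · q2 · q1 = -0.5877 + 0.23i - 0.5486j - 0.5485k
-0.5877 + 0.23i - 0.5486j - 0.5485k


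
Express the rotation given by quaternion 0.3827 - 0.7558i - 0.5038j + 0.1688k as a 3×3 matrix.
[[0.4354, 0.6323, -0.6408], [0.8907, -0.1995, 0.4084], [0.1305, -0.7486, -0.6501]]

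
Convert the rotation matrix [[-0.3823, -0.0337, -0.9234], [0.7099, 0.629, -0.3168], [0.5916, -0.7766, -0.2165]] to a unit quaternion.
0.5075 - 0.2265i - 0.7463j + 0.3663k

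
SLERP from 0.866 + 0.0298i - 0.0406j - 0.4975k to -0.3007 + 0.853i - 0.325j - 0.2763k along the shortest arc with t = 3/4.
0.5865 - 0.7577i + 0.278j + 0.0677k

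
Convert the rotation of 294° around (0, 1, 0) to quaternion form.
-0.8387 + 0.5446j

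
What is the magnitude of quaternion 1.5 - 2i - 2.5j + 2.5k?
4.33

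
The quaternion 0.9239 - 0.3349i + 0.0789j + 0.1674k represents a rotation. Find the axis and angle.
axis = (-0.8753, 0.2062, 0.4375), θ = π/4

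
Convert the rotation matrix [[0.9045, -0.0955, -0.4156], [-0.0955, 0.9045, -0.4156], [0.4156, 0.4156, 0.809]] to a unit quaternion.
0.9511 + 0.2185i - 0.2185j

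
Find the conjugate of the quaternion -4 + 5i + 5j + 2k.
-4 - 5i - 5j - 2k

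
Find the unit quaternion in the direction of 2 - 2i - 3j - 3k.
0.3922 - 0.3922i - 0.5883j - 0.5883k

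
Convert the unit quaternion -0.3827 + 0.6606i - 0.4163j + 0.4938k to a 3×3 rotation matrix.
[[0.1657, -0.1721, 0.971], [-0.928, -0.3605, 0.0945], [0.3338, -0.9168, -0.2194]]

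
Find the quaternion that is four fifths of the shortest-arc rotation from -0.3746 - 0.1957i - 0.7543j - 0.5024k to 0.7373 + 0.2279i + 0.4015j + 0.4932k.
-0.6775 - 0.2261i - 0.4838j - 0.5058k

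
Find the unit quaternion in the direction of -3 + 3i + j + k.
-0.6708 + 0.6708i + 0.2236j + 0.2236k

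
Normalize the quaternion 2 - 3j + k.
0.5345 - 0.8018j + 0.2673k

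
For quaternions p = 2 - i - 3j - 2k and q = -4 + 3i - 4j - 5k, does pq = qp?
No: pq = -27 + 17i - 7j + 11k ≠ -27 + 3i + 15j - 15k = qp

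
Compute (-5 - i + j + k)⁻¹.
-0.1786 + 0.0357i - 0.0357j - 0.0357k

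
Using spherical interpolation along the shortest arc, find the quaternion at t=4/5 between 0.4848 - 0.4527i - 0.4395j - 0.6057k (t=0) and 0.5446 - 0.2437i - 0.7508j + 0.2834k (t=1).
0.5797 - 0.3152i - 0.7449j + 0.0984k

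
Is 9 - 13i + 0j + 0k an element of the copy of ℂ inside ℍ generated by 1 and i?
Yes. The quaternion 9 - 13i has j- and k-coefficients y = z = 0, so it lies in the complex subalgebra spanned by 1 and i.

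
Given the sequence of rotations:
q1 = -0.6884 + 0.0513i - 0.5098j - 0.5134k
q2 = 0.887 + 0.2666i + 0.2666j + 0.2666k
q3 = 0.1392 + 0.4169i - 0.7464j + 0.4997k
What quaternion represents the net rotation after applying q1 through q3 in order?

q2 · q1 = -0.3515 - 0.139i - 0.4852j - 0.7885k
q3 · q2 · q1 = 0.0409 + 0.6651i + 0.4541j - 0.5914k
0.0409 + 0.6651i + 0.4541j - 0.5914k


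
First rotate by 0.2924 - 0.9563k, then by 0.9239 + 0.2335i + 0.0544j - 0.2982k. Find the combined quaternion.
-0.015 + 0.0163i + 0.2392j - 0.9707k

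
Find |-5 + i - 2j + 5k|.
√55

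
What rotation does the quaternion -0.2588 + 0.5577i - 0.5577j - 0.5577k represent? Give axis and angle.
axis = (√3/3, -√3/3, -√3/3), θ = 7π/6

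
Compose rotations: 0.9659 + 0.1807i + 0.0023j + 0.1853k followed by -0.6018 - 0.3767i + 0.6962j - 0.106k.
-0.4952 - 0.3434i + 0.7217j - 0.3406k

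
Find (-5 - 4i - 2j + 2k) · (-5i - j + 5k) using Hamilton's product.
-32 + 17i + 15j - 31k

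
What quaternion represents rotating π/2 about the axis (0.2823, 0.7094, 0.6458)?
0.7071 + 0.1996i + 0.5016j + 0.4566k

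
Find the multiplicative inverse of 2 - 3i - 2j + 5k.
0.0476 + 0.0714i + 0.0476j - 0.119k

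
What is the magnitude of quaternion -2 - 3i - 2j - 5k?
√42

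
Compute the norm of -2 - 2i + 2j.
√12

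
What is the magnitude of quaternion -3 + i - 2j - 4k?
√30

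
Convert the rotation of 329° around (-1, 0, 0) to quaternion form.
-0.9636 - 0.2672i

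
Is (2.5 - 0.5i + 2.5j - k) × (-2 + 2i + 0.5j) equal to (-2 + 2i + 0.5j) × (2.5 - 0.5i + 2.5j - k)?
No: pq = -5.25 + 6.5i - 5.75j - 3.25k ≠ -5.25 + 5.5i - 1.75j + 7.25k = qp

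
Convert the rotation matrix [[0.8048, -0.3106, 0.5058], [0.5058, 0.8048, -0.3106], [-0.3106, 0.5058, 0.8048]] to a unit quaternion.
0.9239 + 0.2209i + 0.2209j + 0.2209k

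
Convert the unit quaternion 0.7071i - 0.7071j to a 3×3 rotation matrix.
[[0, -1, 0], [-1, 0, 0], [0, 0, -1]]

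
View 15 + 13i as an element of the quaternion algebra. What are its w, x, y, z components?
15 + 13i + 0j + 0k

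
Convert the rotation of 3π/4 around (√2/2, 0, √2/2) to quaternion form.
0.3827 + 0.6533i + 0.6533k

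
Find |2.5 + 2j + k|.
3.354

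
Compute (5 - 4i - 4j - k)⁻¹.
0.0862 + 0.069i + 0.069j + 0.0172k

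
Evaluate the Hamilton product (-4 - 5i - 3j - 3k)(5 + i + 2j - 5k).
-24 - 8i - 51j - 2k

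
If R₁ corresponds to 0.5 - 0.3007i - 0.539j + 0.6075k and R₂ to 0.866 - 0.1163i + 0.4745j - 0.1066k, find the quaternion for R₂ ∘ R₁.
0.7185 - 0.0878i - 0.1268j + 0.6782k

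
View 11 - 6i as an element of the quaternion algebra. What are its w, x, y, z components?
11 - 6i + 0j + 0k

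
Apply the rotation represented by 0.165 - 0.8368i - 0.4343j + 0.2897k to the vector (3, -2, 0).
(0.102, 3.604, 0.031)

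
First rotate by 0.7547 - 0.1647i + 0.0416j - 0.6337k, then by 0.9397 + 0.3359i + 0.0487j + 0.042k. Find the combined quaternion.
0.7891 + 0.0661i + 0.2818j - 0.5418k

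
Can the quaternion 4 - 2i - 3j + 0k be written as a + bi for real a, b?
No. The quaternion 4 - 2i - 3j has j-coefficient y = -3 and k-coefficient z = 0, not both zero, so it does not lie in the complex subalgebra spanned by 1 and i.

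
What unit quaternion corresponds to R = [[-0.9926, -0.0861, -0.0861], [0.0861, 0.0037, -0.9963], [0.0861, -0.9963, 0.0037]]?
0.061 - 0.7058j + 0.7058k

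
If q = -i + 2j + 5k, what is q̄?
i - 2j - 5k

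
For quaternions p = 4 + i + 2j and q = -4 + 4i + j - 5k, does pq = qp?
No: pq = -22 + 2i + j - 27k ≠ -22 + 22i - 9j - 13k = qp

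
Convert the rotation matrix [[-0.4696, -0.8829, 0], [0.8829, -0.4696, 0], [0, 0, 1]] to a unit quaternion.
0.515 + 0.8572k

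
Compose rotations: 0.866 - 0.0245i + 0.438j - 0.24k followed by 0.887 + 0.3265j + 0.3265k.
0.7035 - 0.2431i + 0.6633j + 0.0779k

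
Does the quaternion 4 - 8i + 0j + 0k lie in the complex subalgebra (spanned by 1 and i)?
Yes. The quaternion 4 - 8i has j- and k-coefficients y = z = 0, so it lies in the complex subalgebra spanned by 1 and i.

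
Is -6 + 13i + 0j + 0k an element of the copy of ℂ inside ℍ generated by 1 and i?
Yes. The quaternion -6 + 13i has j- and k-coefficients y = z = 0, so it lies in the complex subalgebra spanned by 1 and i.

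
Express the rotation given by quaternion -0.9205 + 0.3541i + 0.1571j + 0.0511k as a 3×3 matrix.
[[0.9454, 0.2053, -0.253], [0.0172, 0.744, 0.668], [0.3254, -0.6358, 0.6999]]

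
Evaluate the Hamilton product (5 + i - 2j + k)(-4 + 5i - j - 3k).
-24 + 28i + 11j - 10k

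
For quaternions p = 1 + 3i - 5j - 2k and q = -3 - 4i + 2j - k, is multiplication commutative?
No: pq = 17 - 4i + 28j - 9k ≠ 17 - 22i + 6j + 19k = qp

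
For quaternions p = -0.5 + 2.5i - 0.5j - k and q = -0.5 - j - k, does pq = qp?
No: pq = -1.25 - 1.75i + 3.25j - 1.5k ≠ -1.25 - 0.75i - 1.75j + 3.5k = qp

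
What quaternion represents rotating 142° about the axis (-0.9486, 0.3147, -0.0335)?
0.3256 - 0.8969i + 0.2976j - 0.0317k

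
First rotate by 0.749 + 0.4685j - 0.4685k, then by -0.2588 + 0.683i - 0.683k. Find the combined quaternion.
-0.5138 + 0.8316i + 0.1987j - 0.0703k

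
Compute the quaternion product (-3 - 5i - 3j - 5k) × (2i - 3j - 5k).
-24 - 6i - 26j + 36k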